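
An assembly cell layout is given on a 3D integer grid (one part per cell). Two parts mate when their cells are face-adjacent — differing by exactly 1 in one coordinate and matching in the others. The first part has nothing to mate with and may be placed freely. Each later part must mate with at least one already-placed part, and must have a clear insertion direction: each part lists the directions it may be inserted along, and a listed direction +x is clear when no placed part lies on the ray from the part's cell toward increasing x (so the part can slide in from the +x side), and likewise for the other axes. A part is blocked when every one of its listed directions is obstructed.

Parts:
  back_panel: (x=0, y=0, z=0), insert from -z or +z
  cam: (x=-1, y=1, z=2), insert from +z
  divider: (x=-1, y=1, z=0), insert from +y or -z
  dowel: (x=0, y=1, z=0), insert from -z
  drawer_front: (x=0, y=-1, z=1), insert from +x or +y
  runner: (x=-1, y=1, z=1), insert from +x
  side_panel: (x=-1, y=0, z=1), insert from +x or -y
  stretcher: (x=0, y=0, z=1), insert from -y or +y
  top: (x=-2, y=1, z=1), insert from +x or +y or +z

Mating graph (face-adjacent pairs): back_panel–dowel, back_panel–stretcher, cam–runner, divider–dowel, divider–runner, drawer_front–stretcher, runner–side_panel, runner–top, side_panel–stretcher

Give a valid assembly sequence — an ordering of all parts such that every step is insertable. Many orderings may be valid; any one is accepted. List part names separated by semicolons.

cam; runner; side_panel; divider; dowel; stretcher; drawer_front; back_panel; top

1. cam@(-1, 1, 2) [+z clear] — {cam}
2. runner@(-1, 1, 1) [+x clear] — {cam, runner}
3. side_panel@(-1, 0, 1) [+x clear] — {cam, runner, side_panel}
4. divider@(-1, 1, 0) [+y clear] — {cam, divider, runner, side_panel}
5. dowel@(0, 1, 0) [-z clear] — {cam, divider, dowel, runner, side_panel}
6. stretcher@(0, 0, 1) [-y clear] — {cam, divider, dowel, runner, side_panel, stretcher}
7. drawer_front@(0, -1, 1) [+x clear] — {cam, divider, dowel, drawer_front, runner, side_panel, stretcher}
8. back_panel@(0, 0, 0) [-z clear] — {back_panel, cam, divider, dowel, drawer_front, runner, side_panel, stretcher}
9. top@(-2, 1, 1) [+y clear] — {back_panel, cam, divider, dowel, drawer_front, runner, side_panel, stretcher, top}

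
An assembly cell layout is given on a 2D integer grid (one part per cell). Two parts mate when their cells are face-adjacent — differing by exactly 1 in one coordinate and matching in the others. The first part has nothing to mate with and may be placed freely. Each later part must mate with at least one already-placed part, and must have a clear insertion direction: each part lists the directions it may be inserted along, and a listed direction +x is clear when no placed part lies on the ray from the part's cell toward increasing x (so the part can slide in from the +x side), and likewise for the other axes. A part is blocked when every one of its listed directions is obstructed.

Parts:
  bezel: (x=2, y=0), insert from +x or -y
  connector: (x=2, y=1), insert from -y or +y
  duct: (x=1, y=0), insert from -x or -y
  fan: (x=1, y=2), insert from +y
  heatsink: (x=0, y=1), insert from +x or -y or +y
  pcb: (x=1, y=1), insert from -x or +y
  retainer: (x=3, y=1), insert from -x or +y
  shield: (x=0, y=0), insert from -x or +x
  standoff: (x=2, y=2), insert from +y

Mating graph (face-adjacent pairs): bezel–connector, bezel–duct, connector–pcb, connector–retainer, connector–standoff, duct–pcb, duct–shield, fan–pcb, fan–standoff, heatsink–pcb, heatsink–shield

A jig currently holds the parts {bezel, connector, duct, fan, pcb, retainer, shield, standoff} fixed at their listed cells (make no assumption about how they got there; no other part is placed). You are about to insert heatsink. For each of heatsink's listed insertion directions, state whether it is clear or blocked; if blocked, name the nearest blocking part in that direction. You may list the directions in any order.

+x: blocked by pcb; +y: clear; -y: blocked by shield

+x: nearest on ray is pcb@(1, 1) ⇒ blocked
-y: nearest on ray is shield@(0, 0) ⇒ blocked
+y: ray from heatsink(0, 1) has no placed part ⇒ clear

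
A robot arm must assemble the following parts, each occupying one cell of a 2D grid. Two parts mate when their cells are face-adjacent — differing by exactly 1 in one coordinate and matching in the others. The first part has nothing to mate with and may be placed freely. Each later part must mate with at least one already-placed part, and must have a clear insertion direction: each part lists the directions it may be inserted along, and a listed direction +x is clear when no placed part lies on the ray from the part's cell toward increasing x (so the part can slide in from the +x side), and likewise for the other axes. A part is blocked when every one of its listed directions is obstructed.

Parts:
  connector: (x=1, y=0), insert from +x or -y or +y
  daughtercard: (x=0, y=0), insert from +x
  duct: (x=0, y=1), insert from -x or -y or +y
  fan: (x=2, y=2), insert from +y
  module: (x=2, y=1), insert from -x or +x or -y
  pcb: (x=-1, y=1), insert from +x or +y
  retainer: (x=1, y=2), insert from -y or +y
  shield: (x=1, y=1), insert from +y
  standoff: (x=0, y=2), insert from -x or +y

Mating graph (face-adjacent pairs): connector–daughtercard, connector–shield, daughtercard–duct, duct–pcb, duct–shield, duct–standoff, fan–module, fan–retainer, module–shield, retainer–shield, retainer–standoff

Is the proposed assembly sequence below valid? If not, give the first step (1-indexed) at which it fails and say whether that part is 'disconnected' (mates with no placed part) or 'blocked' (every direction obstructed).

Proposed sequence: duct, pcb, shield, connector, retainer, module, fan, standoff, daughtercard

1. duct@(0, 1) [-x clear] — {duct}
2. pcb@(-1, 1) [+y clear] — {duct, pcb}
3. shield@(1, 1) [+y clear] — {duct, pcb, shield}
4. connector@(1, 0) [+x clear] — {connector, duct, pcb, shield}
5. retainer@(1, 2) [+y clear] — {connector, duct, pcb, retainer, shield}
6. module@(2, 1) [+x clear] — {connector, duct, module, pcb, retainer, shield}
7. fan@(2, 2) [+y clear] — {connector, duct, fan, module, pcb, retainer, shield}
8. standoff@(0, 2) [-x clear] — {connector, duct, fan, module, pcb, retainer, shield, standoff}
9. daughtercard@(0, 0) — +x all obstructed ⇒ blocked

Invalid at step 9 (blocked)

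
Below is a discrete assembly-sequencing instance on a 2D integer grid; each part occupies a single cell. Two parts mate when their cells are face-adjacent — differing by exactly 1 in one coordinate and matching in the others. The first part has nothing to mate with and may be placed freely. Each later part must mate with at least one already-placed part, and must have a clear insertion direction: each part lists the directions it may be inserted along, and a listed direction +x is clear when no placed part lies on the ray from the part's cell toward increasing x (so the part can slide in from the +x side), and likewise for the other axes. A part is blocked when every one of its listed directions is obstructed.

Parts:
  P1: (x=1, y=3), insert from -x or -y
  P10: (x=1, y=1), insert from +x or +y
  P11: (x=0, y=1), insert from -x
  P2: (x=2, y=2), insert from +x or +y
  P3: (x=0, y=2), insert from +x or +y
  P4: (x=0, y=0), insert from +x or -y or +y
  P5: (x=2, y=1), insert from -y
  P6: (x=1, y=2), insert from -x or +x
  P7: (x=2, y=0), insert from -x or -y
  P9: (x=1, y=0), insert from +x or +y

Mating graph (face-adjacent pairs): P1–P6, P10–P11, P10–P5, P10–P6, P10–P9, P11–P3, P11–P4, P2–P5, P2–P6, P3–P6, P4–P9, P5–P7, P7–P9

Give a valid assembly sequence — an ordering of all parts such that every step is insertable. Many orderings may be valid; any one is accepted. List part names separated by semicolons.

1. P3@(0, 2) [+x clear] — {P3}
2. P11@(0, 1) [-x clear] — {P11, P3}
3. P6@(1, 2) [+x clear] — {P11, P3, P6}
4. P1@(1, 3) [-x clear] — {P1, P11, P3, P6}
5. P2@(2, 2) [+x clear] — {P1, P11, P2, P3, P6}
6. P4@(0, 0) [+x clear] — {P1, P11, P2, P3, P4, P6}
7. P9@(1, 0) [+x clear] — {P1, P11, P2, P3, P4, P6, P9}
8. P10@(1, 1) [+x clear] — {P1, P10, P11, P2, P3, P4, P6, P9}
9. P5@(2, 1) [-y clear] — {P1, P10, P11, P2, P3, P4, P5, P6, P9}
10. P7@(2, 0) [-y clear] — {P1, P10, P11, P2, P3, P4, P5, P6, P7, P9}

P3; P11; P6; P1; P2; P4; P9; P10; P5; P7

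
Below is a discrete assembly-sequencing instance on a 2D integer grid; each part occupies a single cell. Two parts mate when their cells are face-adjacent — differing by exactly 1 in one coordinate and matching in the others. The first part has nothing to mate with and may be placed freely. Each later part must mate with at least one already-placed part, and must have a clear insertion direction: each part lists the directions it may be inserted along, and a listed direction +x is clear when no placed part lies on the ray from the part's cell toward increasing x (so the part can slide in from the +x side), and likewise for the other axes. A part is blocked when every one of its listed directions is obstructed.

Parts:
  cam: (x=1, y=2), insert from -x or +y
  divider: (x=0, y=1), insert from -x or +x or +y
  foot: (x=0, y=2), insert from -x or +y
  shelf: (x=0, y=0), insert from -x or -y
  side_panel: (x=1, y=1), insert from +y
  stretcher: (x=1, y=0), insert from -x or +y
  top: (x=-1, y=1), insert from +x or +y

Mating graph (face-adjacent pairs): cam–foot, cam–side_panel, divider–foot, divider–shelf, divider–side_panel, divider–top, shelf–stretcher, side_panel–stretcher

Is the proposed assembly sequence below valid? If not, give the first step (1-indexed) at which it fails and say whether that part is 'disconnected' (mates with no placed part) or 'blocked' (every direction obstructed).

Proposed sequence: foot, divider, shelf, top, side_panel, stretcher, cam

1. foot@(0, 2) [-x clear] — {foot}
2. divider@(0, 1) [-x clear] — {divider, foot}
3. shelf@(0, 0) [-x clear] — {divider, foot, shelf}
4. top@(-1, 1) [+y clear] — {divider, foot, shelf, top}
5. side_panel@(1, 1) [+y clear] — {divider, foot, shelf, side_panel, top}
6. stretcher@(1, 0) — -x/+y all obstructed ⇒ blocked

Invalid at step 6 (blocked)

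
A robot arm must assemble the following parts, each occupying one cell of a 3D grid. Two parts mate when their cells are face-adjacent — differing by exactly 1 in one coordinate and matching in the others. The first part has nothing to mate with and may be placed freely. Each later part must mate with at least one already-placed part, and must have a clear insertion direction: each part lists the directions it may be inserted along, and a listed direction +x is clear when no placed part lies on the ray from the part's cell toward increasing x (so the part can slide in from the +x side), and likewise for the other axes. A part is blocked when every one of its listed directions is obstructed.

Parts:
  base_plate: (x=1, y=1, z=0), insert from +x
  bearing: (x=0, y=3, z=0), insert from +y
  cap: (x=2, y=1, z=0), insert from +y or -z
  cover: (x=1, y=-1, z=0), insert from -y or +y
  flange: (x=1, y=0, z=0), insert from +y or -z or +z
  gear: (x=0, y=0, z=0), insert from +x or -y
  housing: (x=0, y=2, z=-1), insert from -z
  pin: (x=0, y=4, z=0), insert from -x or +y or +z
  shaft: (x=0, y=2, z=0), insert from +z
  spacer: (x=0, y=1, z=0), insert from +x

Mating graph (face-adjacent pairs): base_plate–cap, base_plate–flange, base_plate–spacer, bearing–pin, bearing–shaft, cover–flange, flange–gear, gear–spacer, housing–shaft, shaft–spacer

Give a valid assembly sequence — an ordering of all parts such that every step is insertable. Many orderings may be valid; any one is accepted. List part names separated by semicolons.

1. cover@(1, -1, 0) [-y clear] — {cover}
2. flange@(1, 0, 0) [+y clear] — {cover, flange}
3. gear@(0, 0, 0) [-y clear] — {cover, flange, gear}
4. spacer@(0, 1, 0) [+x clear] — {cover, flange, gear, spacer}
5. shaft@(0, 2, 0) [+z clear] — {cover, flange, gear, shaft, spacer}
6. bearing@(0, 3, 0) [+y clear] — {bearing, cover, flange, gear, shaft, spacer}
7. pin@(0, 4, 0) [-x clear] — {bearing, cover, flange, gear, pin, shaft, spacer}
8. housing@(0, 2, -1) [-z clear] — {bearing, cover, flange, gear, housing, pin, shaft, spacer}
9. base_plate@(1, 1, 0) [+x clear] — {base_plate, bearing, cover, flange, gear, housing, pin, shaft, spacer}
10. cap@(2, 1, 0) [+y clear] — {base_plate, bearing, cap, cover, flange, gear, housing, pin, shaft, spacer}

cover; flange; gear; spacer; shaft; bearing; pin; housing; base_plate; cap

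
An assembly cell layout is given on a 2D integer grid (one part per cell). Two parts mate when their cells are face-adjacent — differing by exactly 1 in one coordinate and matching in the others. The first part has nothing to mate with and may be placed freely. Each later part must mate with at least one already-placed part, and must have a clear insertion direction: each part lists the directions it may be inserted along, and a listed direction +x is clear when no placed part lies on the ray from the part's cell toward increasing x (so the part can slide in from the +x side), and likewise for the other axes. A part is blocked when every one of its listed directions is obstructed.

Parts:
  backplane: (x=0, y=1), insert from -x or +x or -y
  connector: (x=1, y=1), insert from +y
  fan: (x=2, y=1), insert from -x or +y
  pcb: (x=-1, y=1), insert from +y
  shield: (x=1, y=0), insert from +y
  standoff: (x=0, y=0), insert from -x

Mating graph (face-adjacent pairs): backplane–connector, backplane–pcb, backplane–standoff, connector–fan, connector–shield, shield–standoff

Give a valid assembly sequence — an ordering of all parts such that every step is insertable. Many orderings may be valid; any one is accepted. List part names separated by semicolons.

1. pcb@(-1, 1) [+y clear] — {pcb}
2. backplane@(0, 1) [+x clear] — {backplane, pcb}
3. standoff@(0, 0) [-x clear] — {backplane, pcb, standoff}
4. shield@(1, 0) [+y clear] — {backplane, pcb, shield, standoff}
5. connector@(1, 1) [+y clear] — {backplane, connector, pcb, shield, standoff}
6. fan@(2, 1) [+y clear] — {backplane, connector, fan, pcb, shield, standoff}

pcb; backplane; standoff; shield; connector; fan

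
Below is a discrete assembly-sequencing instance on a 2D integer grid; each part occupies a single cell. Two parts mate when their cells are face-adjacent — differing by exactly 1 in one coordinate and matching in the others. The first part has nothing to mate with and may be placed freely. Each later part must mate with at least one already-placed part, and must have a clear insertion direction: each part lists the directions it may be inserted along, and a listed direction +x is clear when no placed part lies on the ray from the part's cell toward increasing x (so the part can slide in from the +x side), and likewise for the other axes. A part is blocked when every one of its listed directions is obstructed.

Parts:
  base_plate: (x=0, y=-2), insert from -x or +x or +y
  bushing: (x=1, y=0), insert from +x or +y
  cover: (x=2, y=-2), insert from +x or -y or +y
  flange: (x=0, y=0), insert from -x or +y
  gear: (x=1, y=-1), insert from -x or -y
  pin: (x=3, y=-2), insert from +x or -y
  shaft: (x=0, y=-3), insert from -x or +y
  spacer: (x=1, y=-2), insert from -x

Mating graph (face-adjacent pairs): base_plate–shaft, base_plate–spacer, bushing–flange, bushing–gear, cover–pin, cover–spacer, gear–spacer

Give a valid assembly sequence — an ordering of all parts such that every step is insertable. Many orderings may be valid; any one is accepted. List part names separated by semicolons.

bushing; flange; gear; spacer; base_plate; cover; pin; shaft

1. bushing@(1, 0) [+x clear] — {bushing}
2. flange@(0, 0) [-x clear] — {bushing, flange}
3. gear@(1, -1) [-x clear] — {bushing, flange, gear}
4. spacer@(1, -2) [-x clear] — {bushing, flange, gear, spacer}
5. base_plate@(0, -2) [-x clear] — {base_plate, bushing, flange, gear, spacer}
6. cover@(2, -2) [+x clear] — {base_plate, bushing, cover, flange, gear, spacer}
7. pin@(3, -2) [+x clear] — {base_plate, bushing, cover, flange, gear, pin, spacer}
8. shaft@(0, -3) [-x clear] — {base_plate, bushing, cover, flange, gear, pin, shaft, spacer}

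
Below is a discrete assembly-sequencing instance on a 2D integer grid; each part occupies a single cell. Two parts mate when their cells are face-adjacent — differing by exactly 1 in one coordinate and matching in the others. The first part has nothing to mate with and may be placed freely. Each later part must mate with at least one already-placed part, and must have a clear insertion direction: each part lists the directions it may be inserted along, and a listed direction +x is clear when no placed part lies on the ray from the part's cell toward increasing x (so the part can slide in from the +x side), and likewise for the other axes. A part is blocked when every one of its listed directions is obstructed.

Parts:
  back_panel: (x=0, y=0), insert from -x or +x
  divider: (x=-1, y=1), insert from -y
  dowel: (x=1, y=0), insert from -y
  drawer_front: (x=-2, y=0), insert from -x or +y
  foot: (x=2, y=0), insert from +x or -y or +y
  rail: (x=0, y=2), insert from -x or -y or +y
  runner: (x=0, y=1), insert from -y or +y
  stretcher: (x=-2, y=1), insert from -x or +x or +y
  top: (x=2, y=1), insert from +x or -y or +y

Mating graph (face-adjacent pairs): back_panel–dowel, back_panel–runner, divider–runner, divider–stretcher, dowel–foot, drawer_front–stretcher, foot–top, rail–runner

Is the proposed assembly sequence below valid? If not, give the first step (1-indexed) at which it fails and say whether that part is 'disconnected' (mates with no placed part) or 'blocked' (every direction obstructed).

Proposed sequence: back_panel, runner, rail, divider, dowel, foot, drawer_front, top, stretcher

Invalid at step 7 (disconnected)

1. back_panel@(0, 0) [-x clear] — {back_panel}
2. runner@(0, 1) [+y clear] — {back_panel, runner}
3. rail@(0, 2) [-x clear] — {back_panel, rail, runner}
4. divider@(-1, 1) [-y clear] — {back_panel, divider, rail, runner}
5. dowel@(1, 0) [-y clear] — {back_panel, divider, dowel, rail, runner}
6. foot@(2, 0) [+x clear] — {back_panel, divider, dowel, foot, rail, runner}
7. drawer_front@(-2, 0) — no placed neighbour ⇒ disconnected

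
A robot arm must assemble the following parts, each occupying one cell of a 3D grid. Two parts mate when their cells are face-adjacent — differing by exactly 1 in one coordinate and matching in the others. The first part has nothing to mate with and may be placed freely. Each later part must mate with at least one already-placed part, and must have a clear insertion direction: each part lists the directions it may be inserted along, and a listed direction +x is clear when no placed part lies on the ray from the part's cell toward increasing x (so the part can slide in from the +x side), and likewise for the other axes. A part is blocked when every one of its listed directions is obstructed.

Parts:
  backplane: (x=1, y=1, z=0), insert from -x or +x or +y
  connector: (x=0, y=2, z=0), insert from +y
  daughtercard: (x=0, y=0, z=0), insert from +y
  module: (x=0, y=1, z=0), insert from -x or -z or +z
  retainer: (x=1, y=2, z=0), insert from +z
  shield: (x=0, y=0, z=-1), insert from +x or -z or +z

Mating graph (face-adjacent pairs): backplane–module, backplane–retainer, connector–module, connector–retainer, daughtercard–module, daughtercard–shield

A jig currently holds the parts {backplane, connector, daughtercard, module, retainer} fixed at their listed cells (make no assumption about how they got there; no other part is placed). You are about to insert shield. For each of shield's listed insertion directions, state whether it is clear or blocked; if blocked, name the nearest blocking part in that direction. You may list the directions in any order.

+x: ray from shield(0, 0, -1) has no placed part ⇒ clear
-z: ray from shield(0, 0, -1) has no placed part ⇒ clear
+z: nearest on ray is daughtercard@(0, 0, 0) ⇒ blocked

+x: clear; +z: blocked by daughtercard; -z: clear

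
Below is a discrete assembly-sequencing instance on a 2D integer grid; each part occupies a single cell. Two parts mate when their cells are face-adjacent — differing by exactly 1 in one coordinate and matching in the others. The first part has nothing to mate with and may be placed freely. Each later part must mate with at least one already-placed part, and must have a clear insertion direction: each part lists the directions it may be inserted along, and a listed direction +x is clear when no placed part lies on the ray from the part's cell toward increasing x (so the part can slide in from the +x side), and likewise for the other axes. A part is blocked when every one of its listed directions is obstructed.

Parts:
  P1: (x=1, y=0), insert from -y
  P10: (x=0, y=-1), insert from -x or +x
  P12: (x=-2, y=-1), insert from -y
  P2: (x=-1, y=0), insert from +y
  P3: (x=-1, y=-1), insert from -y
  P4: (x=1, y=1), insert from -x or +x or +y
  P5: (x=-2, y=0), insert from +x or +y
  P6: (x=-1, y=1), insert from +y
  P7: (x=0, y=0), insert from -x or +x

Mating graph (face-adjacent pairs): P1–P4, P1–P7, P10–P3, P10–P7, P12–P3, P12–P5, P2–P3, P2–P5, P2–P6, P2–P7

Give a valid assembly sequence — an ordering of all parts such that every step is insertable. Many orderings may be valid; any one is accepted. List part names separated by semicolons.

P4; P1; P7; P10; P2; P6; P5; P12; P3

1. P4@(1, 1) [-x clear] — {P4}
2. P1@(1, 0) [-y clear] — {P1, P4}
3. P7@(0, 0) [-x clear] — {P1, P4, P7}
4. P10@(0, -1) [-x clear] — {P1, P10, P4, P7}
5. P2@(-1, 0) [+y clear] — {P1, P10, P2, P4, P7}
6. P6@(-1, 1) [+y clear] — {P1, P10, P2, P4, P6, P7}
7. P5@(-2, 0) [+y clear] — {P1, P10, P2, P4, P5, P6, P7}
8. P12@(-2, -1) [-y clear] — {P1, P10, P12, P2, P4, P5, P6, P7}
9. P3@(-1, -1) [-y clear] — {P1, P10, P12, P2, P3, P4, P5, P6, P7}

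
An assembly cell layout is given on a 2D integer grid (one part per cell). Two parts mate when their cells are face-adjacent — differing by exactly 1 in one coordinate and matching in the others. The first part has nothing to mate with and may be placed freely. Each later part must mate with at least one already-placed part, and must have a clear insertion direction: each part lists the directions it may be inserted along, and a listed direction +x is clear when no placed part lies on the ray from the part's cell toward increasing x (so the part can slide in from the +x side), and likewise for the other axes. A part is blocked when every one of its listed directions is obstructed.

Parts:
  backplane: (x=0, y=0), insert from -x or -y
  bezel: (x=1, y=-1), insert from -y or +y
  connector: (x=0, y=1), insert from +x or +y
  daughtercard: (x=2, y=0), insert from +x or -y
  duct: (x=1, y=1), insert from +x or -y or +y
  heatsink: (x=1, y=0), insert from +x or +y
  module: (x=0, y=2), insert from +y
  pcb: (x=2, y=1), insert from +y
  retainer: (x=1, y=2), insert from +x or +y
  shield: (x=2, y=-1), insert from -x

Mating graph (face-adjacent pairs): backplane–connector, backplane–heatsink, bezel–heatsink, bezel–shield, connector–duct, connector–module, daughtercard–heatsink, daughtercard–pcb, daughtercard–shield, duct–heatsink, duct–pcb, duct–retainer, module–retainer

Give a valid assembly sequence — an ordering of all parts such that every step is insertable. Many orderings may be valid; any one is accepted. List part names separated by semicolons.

1. retainer@(1, 2) [+x clear] — {retainer}
2. duct@(1, 1) [+x clear] — {duct, retainer}
3. connector@(0, 1) [+y clear] — {connector, duct, retainer}
4. backplane@(0, 0) [-x clear] — {backplane, connector, duct, retainer}
5. module@(0, 2) [+y clear] — {backplane, connector, duct, module, retainer}
6. pcb@(2, 1) [+y clear] — {backplane, connector, duct, module, pcb, retainer}
7. heatsink@(1, 0) [+x clear] — {backplane, connector, duct, heatsink, module, pcb, retainer}
8. daughtercard@(2, 0) [+x clear] — {backplane, connector, daughtercard, duct, heatsink, module, pcb, retainer}
9. shield@(2, -1) [-x clear] — {backplane, connector, daughtercard, duct, heatsink, module, pcb, retainer, shield}
10. bezel@(1, -1) [-y clear] — {backplane, bezel, connector, daughtercard, duct, heatsink, module, pcb, retainer, shield}

retainer; duct; connector; backplane; module; pcb; heatsink; daughtercard; shield; bezel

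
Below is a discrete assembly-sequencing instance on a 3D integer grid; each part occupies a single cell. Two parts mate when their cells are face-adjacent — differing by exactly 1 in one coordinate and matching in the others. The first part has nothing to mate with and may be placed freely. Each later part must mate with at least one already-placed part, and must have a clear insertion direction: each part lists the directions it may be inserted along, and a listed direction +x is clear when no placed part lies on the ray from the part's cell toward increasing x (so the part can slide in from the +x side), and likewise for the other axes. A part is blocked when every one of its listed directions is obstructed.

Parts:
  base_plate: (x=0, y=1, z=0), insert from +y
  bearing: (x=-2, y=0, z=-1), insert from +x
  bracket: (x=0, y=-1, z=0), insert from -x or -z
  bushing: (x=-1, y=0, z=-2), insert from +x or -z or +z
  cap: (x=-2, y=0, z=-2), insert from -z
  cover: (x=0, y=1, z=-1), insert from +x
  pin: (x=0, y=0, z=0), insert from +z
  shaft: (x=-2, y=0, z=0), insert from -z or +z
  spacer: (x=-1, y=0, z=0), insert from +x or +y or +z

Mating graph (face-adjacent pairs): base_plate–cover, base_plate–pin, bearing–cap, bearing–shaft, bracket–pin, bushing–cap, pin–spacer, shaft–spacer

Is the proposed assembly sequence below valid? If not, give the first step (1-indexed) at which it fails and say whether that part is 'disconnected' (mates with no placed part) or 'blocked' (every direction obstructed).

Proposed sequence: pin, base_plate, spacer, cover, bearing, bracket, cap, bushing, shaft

Invalid at step 5 (disconnected)

1. pin@(0, 0, 0) [+z clear] — {pin}
2. base_plate@(0, 1, 0) [+y clear] — {base_plate, pin}
3. spacer@(-1, 0, 0) [+y clear] — {base_plate, pin, spacer}
4. cover@(0, 1, -1) [+x clear] — {base_plate, cover, pin, spacer}
5. bearing@(-2, 0, -1) — no placed neighbour ⇒ disconnected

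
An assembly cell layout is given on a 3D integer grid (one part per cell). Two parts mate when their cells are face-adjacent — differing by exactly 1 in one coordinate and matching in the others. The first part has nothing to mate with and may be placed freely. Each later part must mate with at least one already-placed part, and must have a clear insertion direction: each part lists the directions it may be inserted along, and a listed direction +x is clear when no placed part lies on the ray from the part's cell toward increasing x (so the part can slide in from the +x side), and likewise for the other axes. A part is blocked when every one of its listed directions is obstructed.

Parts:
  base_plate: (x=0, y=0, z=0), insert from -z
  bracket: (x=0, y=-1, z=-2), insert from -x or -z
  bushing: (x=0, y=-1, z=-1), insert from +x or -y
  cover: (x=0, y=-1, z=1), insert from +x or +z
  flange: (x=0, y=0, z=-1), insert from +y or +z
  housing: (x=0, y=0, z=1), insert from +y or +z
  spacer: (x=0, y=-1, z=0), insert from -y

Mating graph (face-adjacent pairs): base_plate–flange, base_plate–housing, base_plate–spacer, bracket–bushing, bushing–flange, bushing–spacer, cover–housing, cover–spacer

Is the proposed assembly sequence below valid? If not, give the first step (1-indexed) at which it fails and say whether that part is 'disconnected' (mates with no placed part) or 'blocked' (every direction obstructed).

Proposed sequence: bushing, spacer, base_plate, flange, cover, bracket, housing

1. bushing@(0, -1, -1) [+x clear] — {bushing}
2. spacer@(0, -1, 0) [-y clear] — {bushing, spacer}
3. base_plate@(0, 0, 0) [-z clear] — {base_plate, bushing, spacer}
4. flange@(0, 0, -1) [+y clear] — {base_plate, bushing, flange, spacer}
5. cover@(0, -1, 1) [+x clear] — {base_plate, bushing, cover, flange, spacer}
6. bracket@(0, -1, -2) [-x clear] — {base_plate, bracket, bushing, cover, flange, spacer}
7. housing@(0, 0, 1) [+y clear] — {base_plate, bracket, bushing, cover, flange, housing, spacer}

Valid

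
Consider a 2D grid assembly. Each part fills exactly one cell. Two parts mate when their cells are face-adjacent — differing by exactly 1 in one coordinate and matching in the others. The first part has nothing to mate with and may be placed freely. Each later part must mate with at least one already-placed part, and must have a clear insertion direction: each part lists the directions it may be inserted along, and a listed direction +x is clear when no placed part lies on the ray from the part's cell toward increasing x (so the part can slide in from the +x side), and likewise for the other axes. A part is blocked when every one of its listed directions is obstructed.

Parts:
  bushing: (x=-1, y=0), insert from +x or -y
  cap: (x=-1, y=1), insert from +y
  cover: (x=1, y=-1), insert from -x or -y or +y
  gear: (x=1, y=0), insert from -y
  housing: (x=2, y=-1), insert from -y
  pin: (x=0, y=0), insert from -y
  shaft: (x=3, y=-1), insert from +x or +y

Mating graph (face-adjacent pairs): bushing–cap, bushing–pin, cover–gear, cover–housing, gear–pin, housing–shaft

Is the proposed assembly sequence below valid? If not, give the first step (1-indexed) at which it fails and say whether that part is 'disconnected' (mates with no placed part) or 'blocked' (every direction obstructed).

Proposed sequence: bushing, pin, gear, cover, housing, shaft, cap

Valid

1. bushing@(-1, 0) [+x clear] — {bushing}
2. pin@(0, 0) [-y clear] — {bushing, pin}
3. gear@(1, 0) [-y clear] — {bushing, gear, pin}
4. cover@(1, -1) [-x clear] — {bushing, cover, gear, pin}
5. housing@(2, -1) [-y clear] — {bushing, cover, gear, housing, pin}
6. shaft@(3, -1) [+x clear] — {bushing, cover, gear, housing, pin, shaft}
7. cap@(-1, 1) [+y clear] — {bushing, cap, cover, gear, housing, pin, shaft}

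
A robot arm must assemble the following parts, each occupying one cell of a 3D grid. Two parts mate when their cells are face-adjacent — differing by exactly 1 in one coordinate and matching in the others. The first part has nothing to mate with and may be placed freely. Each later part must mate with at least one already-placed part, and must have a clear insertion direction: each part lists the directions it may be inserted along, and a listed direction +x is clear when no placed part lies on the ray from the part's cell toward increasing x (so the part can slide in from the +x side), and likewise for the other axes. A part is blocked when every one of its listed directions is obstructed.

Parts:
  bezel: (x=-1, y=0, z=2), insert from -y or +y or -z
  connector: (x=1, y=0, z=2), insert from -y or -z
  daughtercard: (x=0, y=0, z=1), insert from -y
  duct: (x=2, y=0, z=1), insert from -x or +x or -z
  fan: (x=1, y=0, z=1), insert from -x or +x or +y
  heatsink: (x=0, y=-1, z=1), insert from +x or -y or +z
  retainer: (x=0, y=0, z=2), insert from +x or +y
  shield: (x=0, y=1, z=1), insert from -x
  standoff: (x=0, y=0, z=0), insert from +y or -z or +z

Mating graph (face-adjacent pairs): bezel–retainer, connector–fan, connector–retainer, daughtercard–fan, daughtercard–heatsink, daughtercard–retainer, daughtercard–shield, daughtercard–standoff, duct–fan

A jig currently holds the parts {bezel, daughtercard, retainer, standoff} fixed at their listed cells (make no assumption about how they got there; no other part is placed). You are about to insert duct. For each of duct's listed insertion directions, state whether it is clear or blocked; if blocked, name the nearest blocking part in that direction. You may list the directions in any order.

+x: clear; -x: blocked by daughtercard; -z: clear

-x: nearest on ray is daughtercard@(0, 0, 1) ⇒ blocked
+x: ray from duct(2, 0, 1) has no placed part ⇒ clear
-z: ray from duct(2, 0, 1) has no placed part ⇒ clear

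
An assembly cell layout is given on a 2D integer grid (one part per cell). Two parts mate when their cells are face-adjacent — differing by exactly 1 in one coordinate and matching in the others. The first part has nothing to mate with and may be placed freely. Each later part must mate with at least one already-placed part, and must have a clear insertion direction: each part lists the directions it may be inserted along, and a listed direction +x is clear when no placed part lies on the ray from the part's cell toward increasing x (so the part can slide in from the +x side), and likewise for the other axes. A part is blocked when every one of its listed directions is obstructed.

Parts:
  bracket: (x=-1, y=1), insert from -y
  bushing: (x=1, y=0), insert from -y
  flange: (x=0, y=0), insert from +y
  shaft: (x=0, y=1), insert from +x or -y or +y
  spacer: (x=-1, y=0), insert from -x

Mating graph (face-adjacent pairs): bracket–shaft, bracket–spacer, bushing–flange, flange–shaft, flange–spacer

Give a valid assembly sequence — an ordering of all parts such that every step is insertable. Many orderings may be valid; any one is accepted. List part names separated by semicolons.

1. bushing@(1, 0) [-y clear] — {bushing}
2. flange@(0, 0) [+y clear] — {bushing, flange}
3. shaft@(0, 1) [+x clear] — {bushing, flange, shaft}
4. bracket@(-1, 1) [-y clear] — {bracket, bushing, flange, shaft}
5. spacer@(-1, 0) [-x clear] — {bracket, bushing, flange, shaft, spacer}

bushing; flange; shaft; bracket; spacer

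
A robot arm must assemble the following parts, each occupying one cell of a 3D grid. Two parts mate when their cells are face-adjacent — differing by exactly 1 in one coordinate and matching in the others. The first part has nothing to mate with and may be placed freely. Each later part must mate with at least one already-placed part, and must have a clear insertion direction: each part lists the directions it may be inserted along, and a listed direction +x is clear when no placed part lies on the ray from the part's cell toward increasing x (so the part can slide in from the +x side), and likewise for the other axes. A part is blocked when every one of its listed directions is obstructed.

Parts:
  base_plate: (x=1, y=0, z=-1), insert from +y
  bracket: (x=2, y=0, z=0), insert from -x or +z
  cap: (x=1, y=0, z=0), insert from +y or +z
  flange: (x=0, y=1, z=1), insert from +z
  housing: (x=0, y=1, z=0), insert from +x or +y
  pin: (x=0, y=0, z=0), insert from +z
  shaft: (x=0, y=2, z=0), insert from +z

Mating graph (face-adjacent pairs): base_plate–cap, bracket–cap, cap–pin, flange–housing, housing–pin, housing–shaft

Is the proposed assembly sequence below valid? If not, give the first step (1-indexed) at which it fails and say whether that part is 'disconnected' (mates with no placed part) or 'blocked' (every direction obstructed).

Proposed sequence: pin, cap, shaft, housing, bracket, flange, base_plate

1. pin@(0, 0, 0) [+z clear] — {pin}
2. cap@(1, 0, 0) [+y clear] — {cap, pin}
3. shaft@(0, 2, 0) — no placed neighbour ⇒ disconnected

Invalid at step 3 (disconnected)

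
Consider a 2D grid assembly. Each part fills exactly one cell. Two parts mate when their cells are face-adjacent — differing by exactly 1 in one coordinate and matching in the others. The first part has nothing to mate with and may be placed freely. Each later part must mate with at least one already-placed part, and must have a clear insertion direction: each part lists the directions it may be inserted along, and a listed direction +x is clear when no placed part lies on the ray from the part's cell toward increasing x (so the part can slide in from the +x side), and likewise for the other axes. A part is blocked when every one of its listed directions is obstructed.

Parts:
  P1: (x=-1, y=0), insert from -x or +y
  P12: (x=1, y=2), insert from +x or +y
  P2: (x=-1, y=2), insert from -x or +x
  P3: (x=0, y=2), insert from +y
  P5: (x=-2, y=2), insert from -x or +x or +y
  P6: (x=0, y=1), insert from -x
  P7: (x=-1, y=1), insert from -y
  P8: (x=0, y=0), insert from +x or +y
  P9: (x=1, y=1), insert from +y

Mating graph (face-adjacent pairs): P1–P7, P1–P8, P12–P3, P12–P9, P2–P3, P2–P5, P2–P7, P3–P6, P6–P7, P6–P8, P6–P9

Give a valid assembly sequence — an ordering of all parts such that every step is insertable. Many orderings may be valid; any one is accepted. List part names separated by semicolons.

P3; P6; P7; P1; P9; P8; P2; P5; P12

1. P3@(0, 2) [+y clear] — {P3}
2. P6@(0, 1) [-x clear] — {P3, P6}
3. P7@(-1, 1) [-y clear] — {P3, P6, P7}
4. P1@(-1, 0) [-x clear] — {P1, P3, P6, P7}
5. P9@(1, 1) [+y clear] — {P1, P3, P6, P7, P9}
6. P8@(0, 0) [+x clear] — {P1, P3, P6, P7, P8, P9}
7. P2@(-1, 2) [-x clear] — {P1, P2, P3, P6, P7, P8, P9}
8. P5@(-2, 2) [-x clear] — {P1, P2, P3, P5, P6, P7, P8, P9}
9. P12@(1, 2) [+x clear] — {P1, P12, P2, P3, P5, P6, P7, P8, P9}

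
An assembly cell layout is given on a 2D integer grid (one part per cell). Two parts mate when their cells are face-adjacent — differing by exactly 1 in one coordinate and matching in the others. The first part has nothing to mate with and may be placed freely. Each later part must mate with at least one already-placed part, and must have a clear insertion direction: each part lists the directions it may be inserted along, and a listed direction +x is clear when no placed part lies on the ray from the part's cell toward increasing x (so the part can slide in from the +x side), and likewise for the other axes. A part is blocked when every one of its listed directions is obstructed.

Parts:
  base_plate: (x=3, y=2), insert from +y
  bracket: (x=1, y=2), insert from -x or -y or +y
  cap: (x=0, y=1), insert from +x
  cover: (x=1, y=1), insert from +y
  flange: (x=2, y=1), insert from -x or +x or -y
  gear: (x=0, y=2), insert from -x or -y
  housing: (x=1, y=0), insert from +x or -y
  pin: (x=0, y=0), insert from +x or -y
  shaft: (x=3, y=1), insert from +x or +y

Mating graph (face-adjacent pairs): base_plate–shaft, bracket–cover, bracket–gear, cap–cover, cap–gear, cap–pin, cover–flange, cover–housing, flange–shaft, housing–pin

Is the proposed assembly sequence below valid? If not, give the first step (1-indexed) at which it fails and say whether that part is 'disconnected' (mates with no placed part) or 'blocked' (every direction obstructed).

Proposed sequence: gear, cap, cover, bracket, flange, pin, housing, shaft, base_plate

Valid

1. gear@(0, 2) [-x clear] — {gear}
2. cap@(0, 1) [+x clear] — {cap, gear}
3. cover@(1, 1) [+y clear] — {cap, cover, gear}
4. bracket@(1, 2) [+y clear] — {bracket, cap, cover, gear}
5. flange@(2, 1) [+x clear] — {bracket, cap, cover, flange, gear}
6. pin@(0, 0) [+x clear] — {bracket, cap, cover, flange, gear, pin}
7. housing@(1, 0) [+x clear] — {bracket, cap, cover, flange, gear, housing, pin}
8. shaft@(3, 1) [+x clear] — {bracket, cap, cover, flange, gear, housing, pin, shaft}
9. base_plate@(3, 2) [+y clear] — {base_plate, bracket, cap, cover, flange, gear, housing, pin, shaft}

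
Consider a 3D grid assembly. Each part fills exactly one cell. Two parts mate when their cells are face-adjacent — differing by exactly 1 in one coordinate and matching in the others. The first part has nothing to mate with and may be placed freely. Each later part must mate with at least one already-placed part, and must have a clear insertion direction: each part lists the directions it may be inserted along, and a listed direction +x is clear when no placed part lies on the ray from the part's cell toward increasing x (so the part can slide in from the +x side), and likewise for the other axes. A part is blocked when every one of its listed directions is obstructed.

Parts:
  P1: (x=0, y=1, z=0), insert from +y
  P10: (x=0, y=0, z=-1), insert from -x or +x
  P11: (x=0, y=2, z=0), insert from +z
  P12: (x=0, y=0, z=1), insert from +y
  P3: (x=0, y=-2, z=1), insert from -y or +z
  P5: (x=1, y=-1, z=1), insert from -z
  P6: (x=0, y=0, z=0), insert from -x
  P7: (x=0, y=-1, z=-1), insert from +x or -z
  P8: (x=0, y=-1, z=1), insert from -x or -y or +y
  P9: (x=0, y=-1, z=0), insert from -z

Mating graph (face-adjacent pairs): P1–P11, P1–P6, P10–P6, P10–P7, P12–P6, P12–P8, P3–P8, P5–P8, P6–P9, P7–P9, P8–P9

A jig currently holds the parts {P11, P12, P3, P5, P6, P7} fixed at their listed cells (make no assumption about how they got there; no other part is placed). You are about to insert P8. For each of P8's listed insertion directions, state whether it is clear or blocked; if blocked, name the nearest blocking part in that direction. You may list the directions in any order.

-x: ray from P8(0, -1, 1) has no placed part ⇒ clear
-y: nearest on ray is P3@(0, -2, 1) ⇒ blocked
+y: nearest on ray is P12@(0, 0, 1) ⇒ blocked

+y: blocked by P12; -x: clear; -y: blocked by P3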